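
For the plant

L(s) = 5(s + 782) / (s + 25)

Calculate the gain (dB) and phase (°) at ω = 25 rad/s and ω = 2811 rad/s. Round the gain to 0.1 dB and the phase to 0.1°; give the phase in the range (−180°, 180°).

ω = 25: 40.9 dB, -43.2°; ω = 2811: 14.3 dB, -15.0°

At s = jω = j25:
zero (s+782): 782 + j25 → |·| = √(782²+25²) = √612149 ≈ 782.4, ∠ = arctan(25/782) ≈ 1.83°
pole (s+25): 25 + j25 → |·| = √(25²+25²) = √1250 ≈ 35.355, ∠ = arctan(25/25) ≈ 45.00°
|L| = 5 · 782.4 / 35.355 ≈ 110.65
Gain = 20 log₁₀(110.65) ≈ 40.88 dB
∠L = 1.83° − 45.00° = -43.17°

At s = jω = j2811:
zero (s+782): 782 + j2811 → |·| = √(782²+2811²) = √8513245 ≈ 2917.7, ∠ = arctan(2811/782) ≈ 74.45°
pole (s+25): 25 + j2811 → |·| = √(25²+2811²) = √7902346 ≈ 2811.1, ∠ = arctan(2811/25) ≈ 89.49°
|L| = 5 · 2917.7 / 2811.1 ≈ 5.1896
Gain = 20 log₁₀(5.1896) ≈ 14.30 dB
∠L = 74.45° − 89.49° = -15.04°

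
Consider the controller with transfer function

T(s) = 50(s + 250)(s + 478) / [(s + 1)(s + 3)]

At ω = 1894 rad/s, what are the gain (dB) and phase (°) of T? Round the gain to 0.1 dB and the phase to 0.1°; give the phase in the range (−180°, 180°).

34.3 dB, -21.6°

At s = jω = j1894:
zero (s+250): 250 + j1894 → |·| = √(250²+1894²) = √3649736 ≈ 1910.4, ∠ = arctan(1894/250) ≈ 82.48°
zero (s+478): 478 + j1894 → |·| = √(478²+1894²) = √3815720 ≈ 1953.4, ∠ = arctan(1894/478) ≈ 75.84°
pole (s+1): 1 + j1894 → |·| = √(1²+1894²) = √3587237 ≈ 1894, ∠ = arctan(1894/1) ≈ 89.97°
pole (s+3): 3 + j1894 → |·| = √(3²+1894²) = √3587245 ≈ 1894, ∠ = arctan(1894/3) ≈ 89.91°
|T| = 50 · 3.7318e+06 / 3.5872e+06 ≈ 52.015
Gain = 20 log₁₀(52.015) ≈ 34.32 dB
∠T = 158.32° − 179.88° = -21.56°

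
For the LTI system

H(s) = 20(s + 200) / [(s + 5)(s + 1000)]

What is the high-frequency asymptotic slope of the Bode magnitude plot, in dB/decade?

Each pole contributes −20 dB/decade at high frequency; each zero contributes +20 dB/decade.
Net: 1 zero(s) − 2 pole(s) → -20 dB/decade.

-20 dB/decade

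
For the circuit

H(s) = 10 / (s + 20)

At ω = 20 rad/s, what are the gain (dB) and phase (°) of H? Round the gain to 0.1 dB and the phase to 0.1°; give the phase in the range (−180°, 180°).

-9.0 dB, -45.0°

At s = jω = j20:
pole (s+20): 20 + j20 → |·| = √(20²+20²) = √800 ≈ 28.284, ∠ = arctan(20/20) ≈ 45.00°
|H| = 10 / 28.284 ≈ 0.35356
Gain = 20 log₁₀(0.35356) ≈ -9.03 dB
∠H = 0.00° − 45.00° = -45.00°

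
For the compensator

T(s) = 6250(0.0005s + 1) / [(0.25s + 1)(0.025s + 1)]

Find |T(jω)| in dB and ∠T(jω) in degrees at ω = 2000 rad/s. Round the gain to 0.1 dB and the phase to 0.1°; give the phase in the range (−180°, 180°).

At ω = 2000 rad/s:
zero (1 + j2000·0.0005) = 1 + j1 → |·| ≈ 1.4142, ∠ ≈ 45.00°
pole (1 + j2000·0.25) = 1 + j500 → |·| ≈ 500, ∠ ≈ 89.89°
pole (1 + j2000·0.025) = 1 + j50 → |·| ≈ 50.01, ∠ ≈ 88.85°
|T| = 6250 · 1.4142 / (500 · 50.01) ≈ 0.35348
Gain = 20 log₁₀(0.35348) ≈ -9.03 dB
∠T = (45.00°) − (89.89° + 88.85°) = -133.74°

-9.0 dB, -133.7°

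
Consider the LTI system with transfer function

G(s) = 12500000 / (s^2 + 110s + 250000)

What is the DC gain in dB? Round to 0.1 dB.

34.0 dB

G(0) = 12500000 / 250000 = 50
20 log₁₀(50) ≈ 33.98 dB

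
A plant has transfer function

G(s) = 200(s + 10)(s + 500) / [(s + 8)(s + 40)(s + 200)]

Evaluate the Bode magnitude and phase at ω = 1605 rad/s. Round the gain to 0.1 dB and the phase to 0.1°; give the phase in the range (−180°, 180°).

-17.8 dB, -98.8°

At s = jω = j1605:
zero (s+10): 10 + j1605 → |·| = √(10²+1605²) = √2576125 ≈ 1605, ∠ = arctan(1605/10) ≈ 89.64°
zero (s+500): 500 + j1605 → |·| = √(500²+1605²) = √2826025 ≈ 1681.1, ∠ = arctan(1605/500) ≈ 72.70°
pole (s+8): 8 + j1605 → |·| = √(8²+1605²) = √2576089 ≈ 1605, ∠ = arctan(1605/8) ≈ 89.71°
pole (s+40): 40 + j1605 → |·| = √(40²+1605²) = √2577625 ≈ 1605.5, ∠ = arctan(1605/40) ≈ 88.57°
pole (s+200): 200 + j1605 → |·| = √(200²+1605²) = √2616025 ≈ 1617.4, ∠ = arctan(1605/200) ≈ 82.90°
|G| = 200 · 2.6982e+06 / 4.1678e+09 ≈ 0.12948
Gain = 20 log₁₀(0.12948) ≈ -17.76 dB
∠G = 162.34° − 261.18° = -98.84°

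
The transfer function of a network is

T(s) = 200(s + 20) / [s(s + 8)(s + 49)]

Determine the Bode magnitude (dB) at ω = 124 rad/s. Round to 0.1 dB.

-38.3 dB

At s = jω = j124:
zero (s+20): 20 + j124 → |·| = √(20²+124²) = √15776 ≈ 125.6, ∠ = arctan(124/20) ≈ 80.84°
pole (s+8): 8 + j124 → |·| = √(8²+124²) = √15440 ≈ 124.26, ∠ = arctan(124/8) ≈ 86.31°
pole (s+49): 49 + j124 → |·| = √(49²+124²) = √17777 ≈ 133.33, ∠ = arctan(124/49) ≈ 68.44°
pole at origin: |s| = 124, ∠ = 90.00° (in denominator)
|T| = 200 · 125.6 / 2.0544e+06 ≈ 0.012227
Gain = 20 log₁₀(0.012227) ≈ -38.25 dB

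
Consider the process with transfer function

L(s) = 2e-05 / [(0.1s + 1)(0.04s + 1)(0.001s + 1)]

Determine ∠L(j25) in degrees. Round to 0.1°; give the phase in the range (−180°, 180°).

At ω = 25 rad/s:
pole (1 + j25·0.1) = 1 + j2.5 → |·| ≈ 2.6926, ∠ ≈ 68.20°
pole (1 + j25·0.04) = 1 + j1 → |·| ≈ 1.4142, ∠ ≈ 45.00°
pole (1 + j25·0.001) = 1 + j0.025 → |·| ≈ 1.0003, ∠ ≈ 1.43°
∠L = (0°) − (68.20° + 45.00° + 1.43°) = -114.63°

-114.6°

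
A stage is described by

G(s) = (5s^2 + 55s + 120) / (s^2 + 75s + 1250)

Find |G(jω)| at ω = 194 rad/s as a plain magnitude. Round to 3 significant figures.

4.81

Substitute s = j194:
Numerator: 5(j194)^2 + 55(j194) + 120 = -188060 + j10670
Denominator: (j194)^2 + 75(j194) + 1250 = -36386 + j14550
|N| = √(188060² + 10670²) ≈ 1.8836e+05, ∠N ≈ 176.75°
|D| = √(36386² + 14550²) ≈ 39187, ∠D ≈ 158.20°
|G| = 1.8836e+05 / 39187 ≈ 4.8067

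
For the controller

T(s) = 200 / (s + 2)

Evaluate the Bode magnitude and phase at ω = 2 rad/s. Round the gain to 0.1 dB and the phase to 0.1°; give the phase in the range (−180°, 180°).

37.0 dB, -45.0°

At s = jω = j2:
pole (s+2): 2 + j2 → |·| = √(2²+2²) = √8 ≈ 2.8284, ∠ = arctan(2/2) ≈ 45.00°
|T| = 200 / 2.8284 ≈ 70.711
Gain = 20 log₁₀(70.711) ≈ 36.99 dB
∠T = 0.00° − 45.00° = -45.00°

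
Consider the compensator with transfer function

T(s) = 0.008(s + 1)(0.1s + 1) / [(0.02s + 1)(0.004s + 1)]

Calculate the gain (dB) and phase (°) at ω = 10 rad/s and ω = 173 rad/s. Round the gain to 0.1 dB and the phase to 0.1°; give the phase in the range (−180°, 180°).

ω = 10: -19.1 dB, 115.7°; ω = 173: 14.8 dB, 67.8°

At ω = 10 rad/s:
zero (1 + j10·1) = 1 + j10 → |·| ≈ 10.05, ∠ ≈ 84.29°
zero (1 + j10·0.1) = 1 + j1 → |·| ≈ 1.4142, ∠ ≈ 45.00°
pole (1 + j10·0.02) = 1 + j0.2 → |·| ≈ 1.0198, ∠ ≈ 11.31°
pole (1 + j10·0.004) = 1 + j0.04 → |·| ≈ 1.0008, ∠ ≈ 2.29°
|T| = 0.008 · 10.05 · 1.4142 / (1.0198 · 1.0008) ≈ 0.1114
Gain = 20 log₁₀(0.1114) ≈ -19.06 dB
∠T = (84.29° + 45.00°) − (11.31° + 2.29°) = 115.69°

At ω = 173 rad/s:
zero (1 + j173·1) = 1 + j173 → |·| ≈ 173, ∠ ≈ 89.67°
zero (1 + j173·0.1) = 1 + j17.3 → |·| ≈ 17.329, ∠ ≈ 86.69°
pole (1 + j173·0.02) = 1 + j3.46 → |·| ≈ 3.6016, ∠ ≈ 73.88°
pole (1 + j173·0.004) = 1 + j0.692 → |·| ≈ 1.2161, ∠ ≈ 34.68°
|T| = 0.008 · 173 · 17.329 / (3.6016 · 1.2161) ≈ 5.4758
Gain = 20 log₁₀(5.4758) ≈ 14.77 dB
∠T = (89.67° + 86.69°) − (73.88° + 34.68°) = 67.80°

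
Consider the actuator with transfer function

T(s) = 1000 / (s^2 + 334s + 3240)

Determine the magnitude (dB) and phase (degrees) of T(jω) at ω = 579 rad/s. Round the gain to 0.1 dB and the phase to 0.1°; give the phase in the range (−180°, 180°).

-51.7 dB, -149.8°

Substitute s = j579:
Numerator: 1000 = 1000 + j0
Denominator: (j579)^2 + 334(j579) + 3240 = -332001 + j193386
|N| = √(1000² + 0²) ≈ 1000, ∠N ≈ 0.00°
|D| = √(332001² + 193386²) ≈ 3.8422e+05, ∠D ≈ 149.78°
|T| = 1000 / 3.8422e+05 ≈ 0.0026027
Gain = 20 log₁₀(0.0026027) ≈ -51.69 dB
∠T = 0.00° − 149.78° = -149.78°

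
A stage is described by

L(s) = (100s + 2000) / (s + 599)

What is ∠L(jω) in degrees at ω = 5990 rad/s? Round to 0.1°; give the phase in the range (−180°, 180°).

Substitute s = j5990:
Numerator: 100(j5990) + 2000 = 2000 + j599000
Denominator: (j5990) + 599 = 599 + j5990
|N| = √(2000² + 599000²) ≈ 5.99e+05, ∠N ≈ 89.81°
|D| = √(599² + 5990²) ≈ 6019.9, ∠D ≈ 84.29°
∠L = 89.81° − 84.29° = 5.52°

5.5°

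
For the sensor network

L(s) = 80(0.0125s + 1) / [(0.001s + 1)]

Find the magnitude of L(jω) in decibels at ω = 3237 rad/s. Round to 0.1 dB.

At ω = 3237 rad/s:
zero (1 + j3237·0.0125) = 1 + j40.4625 → |·| ≈ 40.475, ∠ ≈ 88.58°
pole (1 + j3237·0.001) = 1 + j3.237 → |·| ≈ 3.3879, ∠ ≈ 72.83°
|L| = 80 · 40.475 / (3.3879) ≈ 955.75
Gain = 20 log₁₀(955.75) ≈ 59.61 dB

59.6 dB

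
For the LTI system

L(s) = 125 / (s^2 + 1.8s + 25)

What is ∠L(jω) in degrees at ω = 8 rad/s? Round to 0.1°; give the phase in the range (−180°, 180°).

At s = jω = j8:
quadratic: (j8)² + 1.8·j8 + 25 = -39 + j14.4 → |·| ≈ 41.574, ∠ ≈ 159.73°
∠L = 0.00° − 159.73° = -159.73°

-159.7°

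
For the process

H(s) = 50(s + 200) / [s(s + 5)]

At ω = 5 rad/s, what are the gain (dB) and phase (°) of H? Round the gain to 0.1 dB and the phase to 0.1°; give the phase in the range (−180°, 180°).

49.0 dB, -133.6°

At s = jω = j5:
zero (s+200): 200 + j5 → |·| = √(200²+5²) = √40025 ≈ 200.06, ∠ = arctan(5/200) ≈ 1.43°
pole (s+5): 5 + j5 → |·| = √(5²+5²) = √50 ≈ 7.0711, ∠ = arctan(5/5) ≈ 45.00°
pole at origin: |s| = 5, ∠ = 90.00° (in denominator)
|H| = 50 · 200.06 / 35.355 ≈ 282.93
Gain = 20 log₁₀(282.93) ≈ 49.03 dB
∠H = 1.43° − 135.00° = -133.57°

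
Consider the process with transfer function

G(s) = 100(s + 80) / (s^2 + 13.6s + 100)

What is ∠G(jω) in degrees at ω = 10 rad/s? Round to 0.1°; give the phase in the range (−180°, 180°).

At s = jω = j10:
zero (s+80): 80 + j10 → |·| = √(80²+10²) = √6500 ≈ 80.623, ∠ = arctan(10/80) ≈ 7.13°
quadratic: (j10)² + 13.6·j10 + 100 = 0 + j136 → |·| ≈ 136, ∠ ≈ 90.00°
∠G = 7.13° − 90.00° = -82.87°

-82.9°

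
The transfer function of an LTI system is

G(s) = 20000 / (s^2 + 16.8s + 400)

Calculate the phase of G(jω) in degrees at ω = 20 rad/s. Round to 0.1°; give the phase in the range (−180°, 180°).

At s = jω = j20:
quadratic: (j20)² + 16.8·j20 + 400 = 0 + j336 → |·| ≈ 336, ∠ ≈ 90.00°
∠G = 0.00° − 90.00° = -90.00°

-90.0°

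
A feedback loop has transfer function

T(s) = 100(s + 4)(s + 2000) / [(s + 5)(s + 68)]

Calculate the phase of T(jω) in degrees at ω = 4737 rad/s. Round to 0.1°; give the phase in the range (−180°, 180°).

-22.1°

At s = jω = j4737:
zero (s+4): 4 + j4737 → |·| = √(4²+4737²) = √22439185 ≈ 4737, ∠ = arctan(4737/4) ≈ 89.95°
zero (s+2000): 2000 + j4737 → |·| = √(2000²+4737²) = √26439169 ≈ 5141.9, ∠ = arctan(4737/2000) ≈ 67.11°
pole (s+5): 5 + j4737 → |·| = √(5²+4737²) = √22439194 ≈ 4737, ∠ = arctan(4737/5) ≈ 89.94°
pole (s+68): 68 + j4737 → |·| = √(68²+4737²) = √22443793 ≈ 4737.5, ∠ = arctan(4737/68) ≈ 89.18°
∠T = 157.06° − 179.12° = -22.06°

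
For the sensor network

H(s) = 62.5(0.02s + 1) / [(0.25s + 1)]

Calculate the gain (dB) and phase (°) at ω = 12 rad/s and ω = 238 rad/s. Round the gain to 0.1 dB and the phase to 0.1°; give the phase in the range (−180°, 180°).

ω = 12: 26.2 dB, -58.1°; ω = 238: 14.2 dB, -10.9°

At ω = 12 rad/s:
zero (1 + j12·0.02) = 1 + j0.24 → |·| ≈ 1.0284, ∠ ≈ 13.50°
pole (1 + j12·0.25) = 1 + j3 → |·| ≈ 3.1623, ∠ ≈ 71.57°
|H| = 62.5 · 1.0284 / (3.1623) ≈ 20.325
Gain = 20 log₁₀(20.325) ≈ 26.16 dB
∠H = (13.50°) − (71.57°) = -58.07°

At ω = 238 rad/s:
zero (1 + j238·0.02) = 1 + j4.76 → |·| ≈ 4.8639, ∠ ≈ 78.14°
pole (1 + j238·0.25) = 1 + j59.5 → |·| ≈ 59.508, ∠ ≈ 89.04°
|H| = 62.5 · 4.8639 / (59.508) ≈ 5.1085
Gain = 20 log₁₀(5.1085) ≈ 14.17 dB
∠H = (78.14°) − (89.04°) = -10.90°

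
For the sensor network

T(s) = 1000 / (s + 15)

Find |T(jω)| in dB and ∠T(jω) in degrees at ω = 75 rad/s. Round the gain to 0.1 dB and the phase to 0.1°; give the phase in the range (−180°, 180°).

At s = jω = j75:
pole (s+15): 15 + j75 → |·| = √(15²+75²) = √5850 ≈ 76.485, ∠ = arctan(75/15) ≈ 78.69°
|T| = 1000 / 76.485 ≈ 13.074
Gain = 20 log₁₀(13.074) ≈ 22.33 dB
∠T = 0.00° − 78.69° = -78.69°

22.3 dB, -78.7°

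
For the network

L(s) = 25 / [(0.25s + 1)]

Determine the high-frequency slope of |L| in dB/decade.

Each pole contributes −20 dB/decade at high frequency; each zero contributes +20 dB/decade.
Net: 0 zero(s) − 1 pole(s) → -20 dB/decade.

-20 dB/decade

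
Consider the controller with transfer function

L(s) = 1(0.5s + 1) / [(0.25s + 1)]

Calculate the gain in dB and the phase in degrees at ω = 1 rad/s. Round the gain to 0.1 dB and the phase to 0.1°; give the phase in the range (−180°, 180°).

0.7 dB, 12.5°

At ω = 1 rad/s:
zero (1 + j1·0.5) = 1 + j0.5 → |·| ≈ 1.118, ∠ ≈ 26.57°
pole (1 + j1·0.25) = 1 + j0.25 → |·| ≈ 1.0308, ∠ ≈ 14.04°
|L| = 1 · 1.118 / (1.0308) ≈ 1.0846
Gain = 20 log₁₀(1.0846) ≈ 0.71 dB
∠L = (26.57°) − (14.04°) = 12.53°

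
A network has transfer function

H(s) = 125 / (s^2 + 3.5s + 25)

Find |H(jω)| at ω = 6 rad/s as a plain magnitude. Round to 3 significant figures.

At s = jω = j6:
quadratic: (j6)² + 3.5·j6 + 25 = -11 + j21 → |·| ≈ 23.707, ∠ ≈ 117.65°
|H| = 125 / 23.707 ≈ 5.2727

5.27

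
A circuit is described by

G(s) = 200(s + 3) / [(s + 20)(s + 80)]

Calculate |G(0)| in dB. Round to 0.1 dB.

G(0) = 200·3 / (20·80) = 0.375
20 log₁₀(0.375) ≈ -8.52 dB

-8.5 dB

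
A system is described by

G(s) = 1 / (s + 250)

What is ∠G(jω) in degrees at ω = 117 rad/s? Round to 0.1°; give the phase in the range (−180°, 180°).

At s = jω = j117:
pole (s+250): 250 + j117 → |·| = √(250²+117²) = √76189 ≈ 276.02, ∠ = arctan(117/250) ≈ 25.08°
∠G = 0.00° − 25.08° = -25.08°

-25.1°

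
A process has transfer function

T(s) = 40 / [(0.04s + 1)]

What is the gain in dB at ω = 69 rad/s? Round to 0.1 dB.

22.7 dB

At ω = 69 rad/s:
pole (1 + j69·0.04) = 1 + j2.76 → |·| ≈ 2.9356, ∠ ≈ 70.08°
|T| = 40 · 1 / (2.9356) ≈ 13.626
Gain = 20 log₁₀(13.626) ≈ 22.69 dB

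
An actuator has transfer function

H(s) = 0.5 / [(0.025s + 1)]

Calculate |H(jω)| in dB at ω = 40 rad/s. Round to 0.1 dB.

At ω = 40 rad/s:
pole (1 + j40·0.025) = 1 + j1 → |·| ≈ 1.4142, ∠ ≈ 45.00°
|H| = 0.5 · 1 / (1.4142) ≈ 0.35356
Gain = 20 log₁₀(0.35356) ≈ -9.03 dB

-9.0 dB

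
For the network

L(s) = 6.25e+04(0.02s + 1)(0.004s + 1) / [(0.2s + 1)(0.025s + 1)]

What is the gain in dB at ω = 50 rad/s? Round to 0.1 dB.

75.0 dB

At ω = 50 rad/s:
zero (1 + j50·0.02) = 1 + j1 → |·| ≈ 1.4142, ∠ ≈ 45.00°
zero (1 + j50·0.004) = 1 + j0.2 → |·| ≈ 1.0198, ∠ ≈ 11.31°
pole (1 + j50·0.2) = 1 + j10 → |·| ≈ 10.05, ∠ ≈ 84.29°
pole (1 + j50·0.025) = 1 + j1.25 → |·| ≈ 1.6008, ∠ ≈ 51.34°
|L| = 6.25e+04 · 1.4142 · 1.0198 / (10.05 · 1.6008) ≈ 5602.8
Gain = 20 log₁₀(5602.8) ≈ 74.97 dB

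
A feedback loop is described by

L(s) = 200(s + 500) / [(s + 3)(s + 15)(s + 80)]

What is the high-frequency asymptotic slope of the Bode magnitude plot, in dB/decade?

-40 dB/decade

Each pole contributes −20 dB/decade at high frequency; each zero contributes +20 dB/decade.
Net: 1 zero(s) − 3 pole(s) → -40 dB/decade.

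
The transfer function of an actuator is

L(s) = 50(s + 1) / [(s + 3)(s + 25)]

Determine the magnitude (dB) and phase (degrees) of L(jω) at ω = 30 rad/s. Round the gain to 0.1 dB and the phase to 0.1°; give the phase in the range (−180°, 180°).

At s = jω = j30:
zero (s+1): 1 + j30 → |·| = √(1²+30²) = √901 ≈ 30.017, ∠ = arctan(30/1) ≈ 88.09°
pole (s+3): 3 + j30 → |·| = √(3²+30²) = √909 ≈ 30.15, ∠ = arctan(30/3) ≈ 84.29°
pole (s+25): 25 + j30 → |·| = √(25²+30²) = √1525 ≈ 39.051, ∠ = arctan(30/25) ≈ 50.19°
|L| = 50 · 30.017 / 1177.4 ≈ 1.2747
Gain = 20 log₁₀(1.2747) ≈ 2.11 dB
∠L = 88.09° − 134.48° = -46.39°

2.1 dB, -46.4°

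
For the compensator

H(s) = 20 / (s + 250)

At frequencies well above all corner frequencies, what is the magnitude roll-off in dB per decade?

Each pole contributes −20 dB/decade at high frequency; each zero contributes +20 dB/decade.
Net: 0 zero(s) − 1 pole(s) → -20 dB/decade.

-20 dB/decade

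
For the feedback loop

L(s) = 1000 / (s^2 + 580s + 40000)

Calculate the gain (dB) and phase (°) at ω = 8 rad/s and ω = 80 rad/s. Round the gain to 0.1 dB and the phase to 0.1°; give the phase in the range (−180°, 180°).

Substitute s = j8:
Numerator: 1000 = 1000 + j0
Denominator: (j8)^2 + 580(j8) + 40000 = 39936 + j4640
|N| = √(1000² + 0²) ≈ 1000, ∠N ≈ 0.00°
|D| = √(39936² + 4640²) ≈ 40205, ∠D ≈ 6.63°
|L| = 1000 / 40205 ≈ 0.024873
Gain = 20 log₁₀(0.024873) ≈ -32.09 dB
∠L = 0.00° − 6.63° = -6.63°

Substitute s = j80:
Numerator: 1000 = 1000 + j0
Denominator: (j80)^2 + 580(j80) + 40000 = 33600 + j46400
|N| = √(1000² + 0²) ≈ 1000, ∠N ≈ 0.00°
|D| = √(33600² + 46400²) ≈ 57288, ∠D ≈ 54.09°
|L| = 1000 / 57288 ≈ 0.017456
Gain = 20 log₁₀(0.017456) ≈ -35.16 dB
∠L = 0.00° − 54.09° = -54.09°

ω = 8: -32.1 dB, -6.6°; ω = 80: -35.2 dB, -54.1°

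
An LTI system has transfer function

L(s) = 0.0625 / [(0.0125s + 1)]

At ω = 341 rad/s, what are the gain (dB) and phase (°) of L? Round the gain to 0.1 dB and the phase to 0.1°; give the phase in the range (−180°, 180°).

At ω = 341 rad/s:
pole (1 + j341·0.0125) = 1 + j4.2625 → |·| ≈ 4.3782, ∠ ≈ 76.80°
|L| = 0.0625 · 1 / (4.3782) ≈ 0.014275
Gain = 20 log₁₀(0.014275) ≈ -36.91 dB
∠L = (0°) − (76.80°) = -76.80°

-36.9 dB, -76.8°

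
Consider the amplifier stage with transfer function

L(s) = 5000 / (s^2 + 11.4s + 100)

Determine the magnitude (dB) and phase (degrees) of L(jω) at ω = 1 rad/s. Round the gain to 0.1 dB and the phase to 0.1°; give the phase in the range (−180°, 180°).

34.0 dB, -6.6°

At s = jω = j1:
quadratic: (j1)² + 11.4·j1 + 100 = 99 + j11.4 → |·| ≈ 99.654, ∠ ≈ 6.57°
|L| = 5000 / 99.654 ≈ 50.174
Gain = 20 log₁₀(50.174) ≈ 34.01 dB
∠L = 0.00° − 6.57° = -6.57°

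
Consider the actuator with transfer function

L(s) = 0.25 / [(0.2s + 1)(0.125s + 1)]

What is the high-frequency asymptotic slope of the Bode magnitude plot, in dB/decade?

-40 dB/decade

Each pole contributes −20 dB/decade at high frequency; each zero contributes +20 dB/decade.
Net: 0 zero(s) − 2 pole(s) → -40 dB/decade.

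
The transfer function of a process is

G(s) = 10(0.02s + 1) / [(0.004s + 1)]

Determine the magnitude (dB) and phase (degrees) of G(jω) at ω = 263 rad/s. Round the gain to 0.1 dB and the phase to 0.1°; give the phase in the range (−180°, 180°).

At ω = 263 rad/s:
zero (1 + j263·0.02) = 1 + j5.26 → |·| ≈ 5.3542, ∠ ≈ 79.24°
pole (1 + j263·0.004) = 1 + j1.052 → |·| ≈ 1.4514, ∠ ≈ 46.45°
|G| = 10 · 5.3542 / (1.4514) ≈ 36.89
Gain = 20 log₁₀(36.89) ≈ 31.34 dB
∠G = (79.24°) − (46.45°) = 32.79°

31.3 dB, 32.8°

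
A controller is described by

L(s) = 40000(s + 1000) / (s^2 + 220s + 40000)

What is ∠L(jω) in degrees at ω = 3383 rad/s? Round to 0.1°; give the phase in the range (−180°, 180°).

-102.7°

At s = jω = j3383:
zero (s+1000): 1000 + j3383 → |·| = √(1000²+3383²) = √12444689 ≈ 3527.7, ∠ = arctan(3383/1000) ≈ 73.53°
quadratic: (j3383)² + 220·j3383 + 40000 = -11404689 + j744260 → |·| ≈ 1.1429e+07, ∠ ≈ 176.27°
∠L = 73.53° − 176.27° = -102.74°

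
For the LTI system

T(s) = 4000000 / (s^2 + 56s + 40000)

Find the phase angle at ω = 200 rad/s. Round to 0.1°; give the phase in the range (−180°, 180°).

At s = jω = j200:
quadratic: (j200)² + 56·j200 + 40000 = 0 + j11200 → |·| ≈ 11200, ∠ ≈ 90.00°
∠T = 0.00° − 90.00° = -90.00°

-90.0°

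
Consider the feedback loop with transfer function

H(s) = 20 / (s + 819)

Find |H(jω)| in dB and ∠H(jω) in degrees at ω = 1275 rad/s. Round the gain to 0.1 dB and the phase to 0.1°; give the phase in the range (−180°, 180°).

At s = jω = j1275:
pole (s+819): 819 + j1275 → |·| = √(819²+1275²) = √2296386 ≈ 1515.4, ∠ = arctan(1275/819) ≈ 57.29°
|H| = 20 / 1515.4 ≈ 0.013198
Gain = 20 log₁₀(0.013198) ≈ -37.59 dB
∠H = 0.00° − 57.29° = -57.29°

-37.6 dB, -57.3°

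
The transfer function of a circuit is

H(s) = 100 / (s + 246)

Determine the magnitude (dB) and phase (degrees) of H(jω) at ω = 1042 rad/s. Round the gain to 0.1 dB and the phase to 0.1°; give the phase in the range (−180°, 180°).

Substitute s = j1042:
Numerator: 100 = 100 + j0
Denominator: (j1042) + 246 = 246 + j1042
|N| = √(100² + 0²) ≈ 100, ∠N ≈ 0.00°
|D| = √(246² + 1042²) ≈ 1070.6, ∠D ≈ 76.72°
|H| = 100 / 1070.6 ≈ 0.093406
Gain = 20 log₁₀(0.093406) ≈ -20.59 dB
∠H = 0.00° − 76.72° = -76.72°

-20.6 dB, -76.7°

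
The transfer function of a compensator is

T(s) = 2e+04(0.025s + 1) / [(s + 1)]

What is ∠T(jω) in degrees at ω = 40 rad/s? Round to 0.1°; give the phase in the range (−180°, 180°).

At ω = 40 rad/s:
zero (1 + j40·0.025) = 1 + j1 → |·| ≈ 1.4142, ∠ ≈ 45.00°
pole (1 + j40·1) = 1 + j40 → |·| ≈ 40.012, ∠ ≈ 88.57°
∠T = (45.00°) − (88.57°) = -43.57°

-43.6°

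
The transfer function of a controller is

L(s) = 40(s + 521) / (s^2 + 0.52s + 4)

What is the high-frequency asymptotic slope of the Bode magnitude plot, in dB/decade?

Each pole contributes −20 dB/decade at high frequency; each zero contributes +20 dB/decade.
Net: 1 zero(s) − 2 pole(s) → -20 dB/decade.

-20 dB/decade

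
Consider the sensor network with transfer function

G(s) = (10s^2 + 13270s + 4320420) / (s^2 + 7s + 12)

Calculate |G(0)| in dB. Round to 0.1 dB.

G(0) = 4320420 / 12 ≈ 3.6004e+05
20 log₁₀(3.6004e+05) ≈ 111.13 dB

111.1 dB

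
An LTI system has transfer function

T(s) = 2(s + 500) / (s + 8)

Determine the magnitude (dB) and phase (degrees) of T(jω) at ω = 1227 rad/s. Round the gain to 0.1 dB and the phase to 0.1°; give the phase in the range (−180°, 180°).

6.7 dB, -21.8°

At s = jω = j1227:
zero (s+500): 500 + j1227 → |·| = √(500²+1227²) = √1755529 ≈ 1325, ∠ = arctan(1227/500) ≈ 67.83°
pole (s+8): 8 + j1227 → |·| = √(8²+1227²) = √1505593 ≈ 1227, ∠ = arctan(1227/8) ≈ 89.63°
|T| = 2 · 1325 / 1227 ≈ 2.1597
Gain = 20 log₁₀(2.1597) ≈ 6.69 dB
∠T = 67.83° − 89.63° = -21.80°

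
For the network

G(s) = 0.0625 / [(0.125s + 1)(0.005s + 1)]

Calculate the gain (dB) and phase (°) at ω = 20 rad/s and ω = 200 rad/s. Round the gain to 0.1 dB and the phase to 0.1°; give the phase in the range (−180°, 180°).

ω = 20: -32.7 dB, -73.9°; ω = 200: -55.1 dB, -132.7°

At ω = 20 rad/s:
pole (1 + j20·0.125) = 1 + j2.5 → |·| ≈ 2.6926, ∠ ≈ 68.20°
pole (1 + j20·0.005) = 1 + j0.1 → |·| ≈ 1.005, ∠ ≈ 5.71°
|G| = 0.0625 · 1 / (2.6926 · 1.005) ≈ 0.023096
Gain = 20 log₁₀(0.023096) ≈ -32.73 dB
∠G = (0°) − (68.20° + 5.71°) = -73.91°

At ω = 200 rad/s:
pole (1 + j200·0.125) = 1 + j25 → |·| ≈ 25.02, ∠ ≈ 87.71°
pole (1 + j200·0.005) = 1 + j1 → |·| ≈ 1.4142, ∠ ≈ 45.00°
|G| = 0.0625 · 1 / (25.02 · 1.4142) ≈ 0.0017664
Gain = 20 log₁₀(0.0017664) ≈ -55.06 dB
∠G = (0°) − (87.71° + 45.00°) = -132.71°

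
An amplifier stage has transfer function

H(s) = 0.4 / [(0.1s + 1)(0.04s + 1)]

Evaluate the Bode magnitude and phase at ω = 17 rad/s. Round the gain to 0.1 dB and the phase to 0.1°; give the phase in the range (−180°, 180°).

-15.5 dB, -93.8°

At ω = 17 rad/s:
pole (1 + j17·0.1) = 1 + j1.7 → |·| ≈ 1.9723, ∠ ≈ 59.53°
pole (1 + j17·0.04) = 1 + j0.68 → |·| ≈ 1.2093, ∠ ≈ 34.22°
|H| = 0.4 · 1 / (1.9723 · 1.2093) ≈ 0.16771
Gain = 20 log₁₀(0.16771) ≈ -15.51 dB
∠H = (0°) − (59.53° + 34.22°) = -93.75°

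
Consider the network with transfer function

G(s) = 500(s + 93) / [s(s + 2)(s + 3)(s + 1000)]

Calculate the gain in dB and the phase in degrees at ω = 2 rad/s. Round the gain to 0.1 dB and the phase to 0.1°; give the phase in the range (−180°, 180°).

At s = jω = j2:
zero (s+93): 93 + j2 → |·| = √(93²+2²) = √8653 ≈ 93.022, ∠ = arctan(2/93) ≈ 1.23°
pole (s+2): 2 + j2 → |·| = √(2²+2²) = √8 ≈ 2.8284, ∠ = arctan(2/2) ≈ 45.00°
pole (s+3): 3 + j2 → |·| = √(3²+2²) = √13 ≈ 3.6056, ∠ = arctan(2/3) ≈ 33.69°
pole (s+1000): 1000 + j2 → |·| = √(1000²+2²) = √1000004 ≈ 1000, ∠ = arctan(2/1000) ≈ 0.11°
pole at origin: |s| = 2, ∠ = 90.00° (in denominator)
|G| = 500 · 93.022 / 20396 ≈ 2.2804
Gain = 20 log₁₀(2.2804) ≈ 7.16 dB
∠G = 1.23° − 168.80° = -167.57°

7.2 dB, -167.6°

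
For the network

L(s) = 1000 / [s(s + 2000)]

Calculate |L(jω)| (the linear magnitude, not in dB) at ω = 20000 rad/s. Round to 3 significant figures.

At s = jω = j20000:
pole (s+2000): 2000 + j20000 → |·| = √(2000²+20000²) = √404000000 ≈ 20100, ∠ = arctan(20000/2000) ≈ 84.29°
pole at origin: |s| = 20000, ∠ = 90.00° (in denominator)
|L| = 1000 / 4.02e+08 ≈ 2.4876e-06

2.49e-06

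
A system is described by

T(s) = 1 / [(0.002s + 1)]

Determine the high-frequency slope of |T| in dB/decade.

-20 dB/decade

Each pole contributes −20 dB/decade at high frequency; each zero contributes +20 dB/decade.
Net: 0 zero(s) − 1 pole(s) → -20 dB/decade.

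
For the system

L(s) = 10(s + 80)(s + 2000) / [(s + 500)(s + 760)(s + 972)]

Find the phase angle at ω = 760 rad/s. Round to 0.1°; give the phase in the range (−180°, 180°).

-34.9°

At s = jω = j760:
zero (s+80): 80 + j760 → |·| = √(80²+760²) = √584000 ≈ 764.2, ∠ = arctan(760/80) ≈ 83.99°
zero (s+2000): 2000 + j760 → |·| = √(2000²+760²) = √4577600 ≈ 2139.5, ∠ = arctan(760/2000) ≈ 20.81°
pole (s+500): 500 + j760 → |·| = √(500²+760²) = √827600 ≈ 909.73, ∠ = arctan(760/500) ≈ 56.66°
pole (s+760): 760 + j760 → |·| = √(760²+760²) = √1155200 ≈ 1074.8, ∠ = arctan(760/760) ≈ 45.00°
pole (s+972): 972 + j760 → |·| = √(972²+760²) = √1522384 ≈ 1233.8, ∠ = arctan(760/972) ≈ 38.02°
∠L = 104.80° − 139.68° = -34.88°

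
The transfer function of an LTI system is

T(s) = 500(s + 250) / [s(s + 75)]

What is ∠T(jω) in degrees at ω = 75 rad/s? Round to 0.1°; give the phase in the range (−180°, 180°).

At s = jω = j75:
zero (s+250): 250 + j75 → |·| = √(250²+75²) = √68125 ≈ 261.01, ∠ = arctan(75/250) ≈ 16.70°
pole (s+75): 75 + j75 → |·| = √(75²+75²) = √11250 ≈ 106.07, ∠ = arctan(75/75) ≈ 45.00°
pole at origin: |s| = 75, ∠ = 90.00° (in denominator)
∠T = 16.70° − 135.00° = -118.30°

-118.3°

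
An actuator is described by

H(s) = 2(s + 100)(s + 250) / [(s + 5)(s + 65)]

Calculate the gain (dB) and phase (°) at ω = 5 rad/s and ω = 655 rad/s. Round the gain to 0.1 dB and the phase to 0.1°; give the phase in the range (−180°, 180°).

At s = jω = j5:
zero (s+100): 100 + j5 → |·| = √(100²+5²) = √10025 ≈ 100.12, ∠ = arctan(5/100) ≈ 2.86°
zero (s+250): 250 + j5 → |·| = √(250²+5²) = √62525 ≈ 250.05, ∠ = arctan(5/250) ≈ 1.15°
pole (s+5): 5 + j5 → |·| = √(5²+5²) = √50 ≈ 7.0711, ∠ = arctan(5/5) ≈ 45.00°
pole (s+65): 65 + j5 → |·| = √(65²+5²) = √4250 ≈ 65.192, ∠ = arctan(5/65) ≈ 4.40°
|H| = 2 · 25035 / 460.98 ≈ 108.62
Gain = 20 log₁₀(108.62) ≈ 40.72 dB
∠H = 4.01° − 49.40° = -45.39°

At s = jω = j655:
zero (s+100): 100 + j655 → |·| = √(100²+655²) = √439025 ≈ 662.59, ∠ = arctan(655/100) ≈ 81.32°
zero (s+250): 250 + j655 → |·| = √(250²+655²) = √491525 ≈ 701.09, ∠ = arctan(655/250) ≈ 69.11°
pole (s+5): 5 + j655 → |·| = √(5²+655²) = √429050 ≈ 655.02, ∠ = arctan(655/5) ≈ 89.56°
pole (s+65): 65 + j655 → |·| = √(65²+655²) = √433250 ≈ 658.22, ∠ = arctan(655/65) ≈ 84.33°
|H| = 2 · 4.6454e+05 / 4.3115e+05 ≈ 2.1549
Gain = 20 log₁₀(2.1549) ≈ 6.67 dB
∠H = 150.43° − 173.89° = -23.46°

ω = 5: 40.7 dB, -45.4°; ω = 655: 6.7 dB, -23.5°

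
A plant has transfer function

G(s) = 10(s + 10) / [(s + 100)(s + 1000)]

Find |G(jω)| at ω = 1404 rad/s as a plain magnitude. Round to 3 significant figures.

At s = jω = j1404:
zero (s+10): 10 + j1404 → |·| = √(10²+1404²) = √1971316 ≈ 1404, ∠ = arctan(1404/10) ≈ 89.59°
pole (s+100): 100 + j1404 → |·| = √(100²+1404²) = √1981216 ≈ 1407.6, ∠ = arctan(1404/100) ≈ 85.93°
pole (s+1000): 1000 + j1404 → |·| = √(1000²+1404²) = √2971216 ≈ 1723.7, ∠ = arctan(1404/1000) ≈ 54.54°
|G| = 10 · 1404 / 2.4263e+06 ≈ 0.0057866

0.00579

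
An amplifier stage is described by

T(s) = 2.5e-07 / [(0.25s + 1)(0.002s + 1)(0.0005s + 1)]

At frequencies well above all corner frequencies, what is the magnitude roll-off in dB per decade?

Each pole contributes −20 dB/decade at high frequency; each zero contributes +20 dB/decade.
Net: 0 zero(s) − 3 pole(s) → -60 dB/decade.

-60 dB/decade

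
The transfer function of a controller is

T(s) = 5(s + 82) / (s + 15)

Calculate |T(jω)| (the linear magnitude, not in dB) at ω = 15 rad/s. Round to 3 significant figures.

At s = jω = j15:
zero (s+82): 82 + j15 → |·| = √(82²+15²) = √6949 ≈ 83.361, ∠ = arctan(15/82) ≈ 10.37°
pole (s+15): 15 + j15 → |·| = √(15²+15²) = √450 ≈ 21.213, ∠ = arctan(15/15) ≈ 45.00°
|T| = 5 · 83.361 / 21.213 ≈ 19.649

19.6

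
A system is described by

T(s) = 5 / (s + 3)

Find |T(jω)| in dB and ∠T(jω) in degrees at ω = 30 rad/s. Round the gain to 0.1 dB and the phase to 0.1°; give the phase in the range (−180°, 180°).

-15.6 dB, -84.3°

At s = jω = j30:
pole (s+3): 3 + j30 → |·| = √(3²+30²) = √909 ≈ 30.15, ∠ = arctan(30/3) ≈ 84.29°
|T| = 5 / 30.15 ≈ 0.16584
Gain = 20 log₁₀(0.16584) ≈ -15.61 dB
∠T = 0.00° − 84.29° = -84.29°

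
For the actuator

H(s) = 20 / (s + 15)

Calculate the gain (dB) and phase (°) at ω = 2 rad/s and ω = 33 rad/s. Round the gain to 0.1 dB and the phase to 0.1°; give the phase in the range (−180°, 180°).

Substitute s = j2:
Numerator: 20 = 20 + j0
Denominator: (j2) + 15 = 15 + j2
|N| = √(20² + 0²) ≈ 20, ∠N ≈ 0.00°
|D| = √(15² + 2²) ≈ 15.133, ∠D ≈ 7.59°
|H| = 20 / 15.133 ≈ 1.3216
Gain = 20 log₁₀(1.3216) ≈ 2.42 dB
∠H = 0.00° − 7.59° = -7.59°

Substitute s = j33:
Numerator: 20 = 20 + j0
Denominator: (j33) + 15 = 15 + j33
|N| = √(20² + 0²) ≈ 20, ∠N ≈ 0.00°
|D| = √(15² + 33²) ≈ 36.249, ∠D ≈ 65.56°
|H| = 20 / 36.249 ≈ 0.55174
Gain = 20 log₁₀(0.55174) ≈ -5.17 dB
∠H = 0.00° − 65.56° = -65.56°

ω = 2: 2.4 dB, -7.6°; ω = 33: -5.2 dB, -65.6°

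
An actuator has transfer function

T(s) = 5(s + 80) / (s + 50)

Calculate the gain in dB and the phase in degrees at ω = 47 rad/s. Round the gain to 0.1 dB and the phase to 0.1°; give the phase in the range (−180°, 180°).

At s = jω = j47:
zero (s+80): 80 + j47 → |·| = √(80²+47²) = √8609 ≈ 92.785, ∠ = arctan(47/80) ≈ 30.43°
pole (s+50): 50 + j47 → |·| = √(50²+47²) = √4709 ≈ 68.622, ∠ = arctan(47/50) ≈ 43.23°
|T| = 5 · 92.785 / 68.622 ≈ 6.7606
Gain = 20 log₁₀(6.7606) ≈ 16.60 dB
∠T = 30.43° − 43.23° = -12.80°

16.6 dB, -12.8°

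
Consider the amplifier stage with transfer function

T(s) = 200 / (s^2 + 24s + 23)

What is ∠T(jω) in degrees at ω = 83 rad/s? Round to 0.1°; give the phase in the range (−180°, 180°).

Substitute s = j83:
Numerator: 200 = 200 + j0
Denominator: (j83)^2 + 24(j83) + 23 = -6866 + j1992
|N| = √(200² + 0²) ≈ 200, ∠N ≈ 0.00°
|D| = √(6866² + 1992²) ≈ 7149.1, ∠D ≈ 163.82°
∠T = 0.00° − 163.82° = -163.82°

-163.8°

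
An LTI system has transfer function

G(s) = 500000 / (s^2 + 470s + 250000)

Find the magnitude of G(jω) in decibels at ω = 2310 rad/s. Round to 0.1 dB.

-20.3 dB

At s = jω = j2310:
quadratic: (j2310)² + 470·j2310 + 250000 = -5086100 + j1085700 → |·| ≈ 5.2007e+06, ∠ ≈ 167.95°
|G| = 500000 / 5.2007e+06 ≈ 0.096141
Gain = 20 log₁₀(0.096141) ≈ -20.34 dB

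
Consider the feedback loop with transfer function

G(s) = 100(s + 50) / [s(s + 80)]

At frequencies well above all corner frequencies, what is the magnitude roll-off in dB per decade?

-20 dB/decade

Each pole contributes −20 dB/decade at high frequency; each zero contributes +20 dB/decade.
Net: 1 zero(s) − 2 pole(s) → -20 dB/decade.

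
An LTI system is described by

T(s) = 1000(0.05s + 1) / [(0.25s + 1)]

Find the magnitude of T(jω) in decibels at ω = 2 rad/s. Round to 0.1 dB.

At ω = 2 rad/s:
zero (1 + j2·0.05) = 1 + j0.1 → |·| ≈ 1.005, ∠ ≈ 5.71°
pole (1 + j2·0.25) = 1 + j0.5 → |·| ≈ 1.118, ∠ ≈ 26.57°
|T| = 1000 · 1.005 / (1.118) ≈ 898.93
Gain = 20 log₁₀(898.93) ≈ 59.07 dB

59.1 dB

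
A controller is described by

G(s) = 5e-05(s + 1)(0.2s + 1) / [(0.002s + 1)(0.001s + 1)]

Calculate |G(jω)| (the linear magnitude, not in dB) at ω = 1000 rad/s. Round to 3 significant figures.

3.16

At ω = 1000 rad/s:
zero (1 + j1000·1) = 1 + j1000 → |·| ≈ 1000, ∠ ≈ 89.94°
zero (1 + j1000·0.2) = 1 + j200 → |·| ≈ 200, ∠ ≈ 89.71°
pole (1 + j1000·0.002) = 1 + j2 → |·| ≈ 2.2361, ∠ ≈ 63.43°
pole (1 + j1000·0.001) = 1 + j1 → |·| ≈ 1.4142, ∠ ≈ 45.00°
|G| = 5e-05 · 1000 · 200 / (2.2361 · 1.4142) ≈ 3.1623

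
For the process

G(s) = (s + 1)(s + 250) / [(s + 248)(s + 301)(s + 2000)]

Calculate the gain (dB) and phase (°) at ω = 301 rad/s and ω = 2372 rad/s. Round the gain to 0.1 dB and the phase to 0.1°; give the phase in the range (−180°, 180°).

ω = 301: -69.1 dB, 36.0°; ω = 2372: -69.9 dB, -42.7°

At s = jω = j301:
zero (s+1): 1 + j301 → |·| = √(1²+301²) = √90602 ≈ 301, ∠ = arctan(301/1) ≈ 89.81°
zero (s+250): 250 + j301 → |·| = √(250²+301²) = √153101 ≈ 391.28, ∠ = arctan(301/250) ≈ 50.29°
pole (s+248): 248 + j301 → |·| = √(248²+301²) = √152105 ≈ 390.01, ∠ = arctan(301/248) ≈ 50.51°
pole (s+301): 301 + j301 → |·| = √(301²+301²) = √181202 ≈ 425.68, ∠ = arctan(301/301) ≈ 45.00°
pole (s+2000): 2000 + j301 → |·| = √(2000²+301²) = √4090601 ≈ 2022.5, ∠ = arctan(301/2000) ≈ 8.56°
|G| = 1 · 1.1778e+05 / 3.3577e+08 ≈ 0.00035078
Gain = 20 log₁₀(0.00035078) ≈ -69.10 dB
∠G = 140.10° − 104.07° = 36.03°

At s = jω = j2372:
zero (s+1): 1 + j2372 → |·| = √(1²+2372²) = √5626385 ≈ 2372, ∠ = arctan(2372/1) ≈ 89.98°
zero (s+250): 250 + j2372 → |·| = √(250²+2372²) = √5688884 ≈ 2385.1, ∠ = arctan(2372/250) ≈ 83.98°
pole (s+248): 248 + j2372 → |·| = √(248²+2372²) = √5687888 ≈ 2384.9, ∠ = arctan(2372/248) ≈ 84.03°
pole (s+301): 301 + j2372 → |·| = √(301²+2372²) = √5716985 ≈ 2391, ∠ = arctan(2372/301) ≈ 82.77°
pole (s+2000): 2000 + j2372 → |·| = √(2000²+2372²) = √9626384 ≈ 3102.6, ∠ = arctan(2372/2000) ≈ 49.86°
|G| = 1 · 5.6575e+06 / 1.7692e+10 ≈ 0.00031978
Gain = 20 log₁₀(0.00031978) ≈ -69.90 dB
∠G = 173.96° − 216.66° = -42.70°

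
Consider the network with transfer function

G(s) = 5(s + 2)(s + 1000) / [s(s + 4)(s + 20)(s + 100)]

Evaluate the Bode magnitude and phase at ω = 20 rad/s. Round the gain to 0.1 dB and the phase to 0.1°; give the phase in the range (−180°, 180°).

-21.4 dB, -139.6°

At s = jω = j20:
zero (s+2): 2 + j20 → |·| = √(2²+20²) = √404 ≈ 20.1, ∠ = arctan(20/2) ≈ 84.29°
zero (s+1000): 1000 + j20 → |·| = √(1000²+20²) = √1000400 ≈ 1000.2, ∠ = arctan(20/1000) ≈ 1.15°
pole (s+4): 4 + j20 → |·| = √(4²+20²) = √416 ≈ 20.396, ∠ = arctan(20/4) ≈ 78.69°
pole (s+20): 20 + j20 → |·| = √(20²+20²) = √800 ≈ 28.284, ∠ = arctan(20/20) ≈ 45.00°
pole (s+100): 100 + j20 → |·| = √(100²+20²) = √10400 ≈ 101.98, ∠ = arctan(20/100) ≈ 11.31°
pole at origin: |s| = 20, ∠ = 90.00° (in denominator)
|G| = 5 · 20104 / 1.1766e+06 ≈ 0.085433
Gain = 20 log₁₀(0.085433) ≈ -21.37 dB
∠G = 85.44° − 225.00° = -139.56°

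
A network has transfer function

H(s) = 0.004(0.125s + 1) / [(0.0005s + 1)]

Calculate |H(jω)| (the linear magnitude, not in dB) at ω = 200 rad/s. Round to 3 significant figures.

At ω = 200 rad/s:
zero (1 + j200·0.125) = 1 + j25 → |·| ≈ 25.02, ∠ ≈ 87.71°
pole (1 + j200·0.0005) = 1 + j0.1 → |·| ≈ 1.005, ∠ ≈ 5.71°
|H| = 0.004 · 25.02 / (1.005) ≈ 0.099582

0.0996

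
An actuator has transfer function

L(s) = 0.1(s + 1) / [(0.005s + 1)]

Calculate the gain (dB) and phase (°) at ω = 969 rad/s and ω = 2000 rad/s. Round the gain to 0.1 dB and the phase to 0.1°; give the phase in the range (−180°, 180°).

ω = 969: 25.8 dB, 11.6°; ω = 2000: 26.0 dB, 5.7°

At ω = 969 rad/s:
zero (1 + j969·1) = 1 + j969 → |·| ≈ 969, ∠ ≈ 89.94°
pole (1 + j969·0.005) = 1 + j4.845 → |·| ≈ 4.9471, ∠ ≈ 78.34°
|L| = 0.1 · 969 / (4.9471) ≈ 19.587
Gain = 20 log₁₀(19.587) ≈ 25.84 dB
∠L = (89.94°) − (78.34°) = 11.60°

At ω = 2000 rad/s:
zero (1 + j2000·1) = 1 + j2000 → |·| ≈ 2000, ∠ ≈ 89.97°
pole (1 + j2000·0.005) = 1 + j10 → |·| ≈ 10.05, ∠ ≈ 84.29°
|L| = 0.1 · 2000 / (10.05) ≈ 19.9
Gain = 20 log₁₀(19.9) ≈ 25.98 dB
∠L = (89.97°) − (84.29°) = 5.68°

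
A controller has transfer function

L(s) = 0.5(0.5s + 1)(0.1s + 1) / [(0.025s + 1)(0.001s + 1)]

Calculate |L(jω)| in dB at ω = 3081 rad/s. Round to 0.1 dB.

At ω = 3081 rad/s:
zero (1 + j3081·0.5) = 1 + j1540.5 → |·| ≈ 1540.5, ∠ ≈ 89.96°
zero (1 + j3081·0.1) = 1 + j308.1 → |·| ≈ 308.1, ∠ ≈ 89.81°
pole (1 + j3081·0.025) = 1 + j77.025 → |·| ≈ 77.031, ∠ ≈ 89.26°
pole (1 + j3081·0.001) = 1 + j3.081 → |·| ≈ 3.2392, ∠ ≈ 72.02°
|L| = 0.5 · 1540.5 · 308.1 / (77.031 · 3.2392) ≈ 951.09
Gain = 20 log₁₀(951.09) ≈ 59.56 dB

59.6 dB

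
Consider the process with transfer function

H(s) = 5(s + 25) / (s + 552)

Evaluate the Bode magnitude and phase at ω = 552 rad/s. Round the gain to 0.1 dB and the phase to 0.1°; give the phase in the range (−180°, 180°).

11.0 dB, 42.4°

At s = jω = j552:
zero (s+25): 25 + j552 → |·| = √(25²+552²) = √305329 ≈ 552.57, ∠ = arctan(552/25) ≈ 87.41°
pole (s+552): 552 + j552 → |·| = √(552²+552²) = √609408 ≈ 780.65, ∠ = arctan(552/552) ≈ 45.00°
|H| = 5 · 552.57 / 780.65 ≈ 3.5392
Gain = 20 log₁₀(3.5392) ≈ 10.98 dB
∠H = 87.41° − 45.00° = 42.41°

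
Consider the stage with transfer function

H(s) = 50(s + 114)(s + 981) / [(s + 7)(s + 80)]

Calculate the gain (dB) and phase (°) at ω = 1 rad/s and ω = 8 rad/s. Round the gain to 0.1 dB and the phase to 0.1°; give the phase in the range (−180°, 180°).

ω = 1: 79.9 dB, -8.3°; ω = 8: 76.3 dB, -50.0°

At s = jω = j1:
zero (s+114): 114 + j1 → |·| = √(114²+1²) = √12997 ≈ 114, ∠ = arctan(1/114) ≈ 0.50°
zero (s+981): 981 + j1 → |·| = √(981²+1²) = √962362 ≈ 981, ∠ = arctan(1/981) ≈ 0.06°
pole (s+7): 7 + j1 → |·| = √(7²+1²) = √50 ≈ 7.0711, ∠ = arctan(1/7) ≈ 8.13°
pole (s+80): 80 + j1 → |·| = √(80²+1²) = √6401 ≈ 80.006, ∠ = arctan(1/80) ≈ 0.72°
|H| = 50 · 1.1183e+05 / 565.73 ≈ 9883.7
Gain = 20 log₁₀(9883.7) ≈ 79.90 dB
∠H = 0.56° − 8.85° = -8.29°

At s = jω = j8:
zero (s+114): 114 + j8 → |·| = √(114²+8²) = √13060 ≈ 114.28, ∠ = arctan(8/114) ≈ 4.01°
zero (s+981): 981 + j8 → |·| = √(981²+8²) = √962425 ≈ 981.03, ∠ = arctan(8/981) ≈ 0.47°
pole (s+7): 7 + j8 → |·| = √(7²+8²) = √113 ≈ 10.63, ∠ = arctan(8/7) ≈ 48.81°
pole (s+80): 80 + j8 → |·| = √(80²+8²) = √6464 ≈ 80.399, ∠ = arctan(8/80) ≈ 5.71°
|H| = 50 · 1.1211e+05 / 854.64 ≈ 6558.9
Gain = 20 log₁₀(6558.9) ≈ 76.34 dB
∠H = 4.48° − 54.52° = -50.04°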